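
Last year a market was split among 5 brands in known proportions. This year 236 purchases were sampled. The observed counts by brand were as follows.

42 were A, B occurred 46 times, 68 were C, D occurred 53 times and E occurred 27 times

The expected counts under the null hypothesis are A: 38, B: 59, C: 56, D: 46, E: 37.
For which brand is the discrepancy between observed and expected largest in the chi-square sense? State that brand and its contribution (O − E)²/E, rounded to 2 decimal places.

B, 2.86

χ² = (42−38)²/38 + (46−59)²/59 + (68−56)²/56 + (53−46)²/46 + (27−37)²/37
   = 0.421 + 2.864 + 2.571 + 1.065 + 2.703
The largest term is for B: 2.86.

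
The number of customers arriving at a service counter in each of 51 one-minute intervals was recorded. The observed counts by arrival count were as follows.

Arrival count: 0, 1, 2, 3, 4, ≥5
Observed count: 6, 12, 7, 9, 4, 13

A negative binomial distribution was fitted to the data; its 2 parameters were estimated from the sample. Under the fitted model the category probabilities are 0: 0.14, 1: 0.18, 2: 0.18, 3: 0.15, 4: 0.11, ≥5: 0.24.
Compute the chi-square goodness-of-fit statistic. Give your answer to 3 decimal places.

Expected counts E_i = n·p_i: 51×0.14 = 7.14, 51×0.18 = 9.18, 51×0.18 = 9.18, 51×0.15 = 7.65, 51×0.11 = 5.61, 51×0.24 = 12.24.
cat         O        E   (O−E)²/E
0           6     7.14     0.1820
1          12     9.18     0.8663
2           7     9.18     0.5177
3           9     7.65     0.2382
4           4     5.61     0.4620
≥5         13    12.24     0.0472
Sum = 2.313

2.313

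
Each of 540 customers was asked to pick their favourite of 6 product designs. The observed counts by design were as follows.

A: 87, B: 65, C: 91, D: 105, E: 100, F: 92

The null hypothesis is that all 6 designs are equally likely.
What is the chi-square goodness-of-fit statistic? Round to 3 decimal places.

10.711

Under H₀ each category has probability 1/6, so each expected count is 540/6 = 90.
χ² = (87−90)²/90 + (65−90)²/90 + (91−90)²/90 + (105−90)²/90 + (100−90)²/90 + (92−90)²/90
   = 0.1000 + 6.9444 + 0.0111 + 2.5000 + 1.1111 + 0.0444
Sum = 10.711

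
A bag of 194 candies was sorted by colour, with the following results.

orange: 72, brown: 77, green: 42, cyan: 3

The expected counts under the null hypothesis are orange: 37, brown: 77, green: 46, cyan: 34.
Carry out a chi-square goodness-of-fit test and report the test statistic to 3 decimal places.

61.721

χ² = (72−37)²/37 + (77−77)²/77 + (42−46)²/46 + (3−34)²/34
   = 33.1081 + 0.0000 + 0.3478 + 28.2647
Sum = 61.721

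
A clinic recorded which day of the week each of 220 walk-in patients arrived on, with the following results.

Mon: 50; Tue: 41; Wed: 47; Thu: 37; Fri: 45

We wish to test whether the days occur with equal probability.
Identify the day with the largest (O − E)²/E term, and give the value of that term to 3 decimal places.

Thu, 1.114

Under H₀ each category has probability 1/5, so each expected count is 220/5 = 44.
cat         O        E   (O−E)²/E
Mon        50       44     0.8182
Tue        41       44     0.2045
Wed        47       44     0.2045
Thu        37       44     1.1136
Fri        45       44     0.0227
The largest term is for Thu: 1.114.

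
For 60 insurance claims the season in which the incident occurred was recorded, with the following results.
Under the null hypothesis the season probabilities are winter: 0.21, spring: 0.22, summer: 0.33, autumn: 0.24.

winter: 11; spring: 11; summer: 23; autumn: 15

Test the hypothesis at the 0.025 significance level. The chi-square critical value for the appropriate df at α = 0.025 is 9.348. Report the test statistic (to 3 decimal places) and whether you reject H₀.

Expected counts E_i = n·p_i: 60×0.21 = 12.6, 60×0.22 = 13.2, 60×0.33 = 19.8, 60×0.24 = 14.4.
cat         O        E   (O−E)²/E
winter     11     12.6     0.2032
spring     11     13.2     0.3667
summer     23     19.8     0.5172
autumn     15     14.4     0.0250
Sum = 1.112
df = 3. Since 1.112 < 9.348, we do not reject H₀.

1.112; do not reject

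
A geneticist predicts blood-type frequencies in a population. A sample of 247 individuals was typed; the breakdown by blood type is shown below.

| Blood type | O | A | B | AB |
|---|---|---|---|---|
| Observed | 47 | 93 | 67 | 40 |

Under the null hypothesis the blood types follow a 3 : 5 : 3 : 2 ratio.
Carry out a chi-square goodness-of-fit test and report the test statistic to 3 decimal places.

3.656

Ratio total = 13. Expected counts: 247×3/13 = 57, 247×5/13 = 95, 247×3/13 = 57, 247×2/13 = 38.
cat         O        E   (O−E)²/E
O          47       57     1.7544
A          93       95     0.0421
B          67       57     1.7544
AB         40       38     0.1053
Sum = 3.656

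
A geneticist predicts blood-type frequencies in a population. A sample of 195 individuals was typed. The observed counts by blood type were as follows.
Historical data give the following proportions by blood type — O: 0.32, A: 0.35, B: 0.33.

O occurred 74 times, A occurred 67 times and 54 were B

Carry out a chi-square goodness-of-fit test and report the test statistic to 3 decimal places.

Expected counts E_i = n·p_i: 195×0.32 = 62.4, 195×0.35 = 68.25, 195×0.33 = 64.35.
cat         O        E   (O−E)²/E
O          74     62.4     2.1564
A          67    68.25     0.0229
B          54    64.35     1.6647
Sum = 3.844

3.844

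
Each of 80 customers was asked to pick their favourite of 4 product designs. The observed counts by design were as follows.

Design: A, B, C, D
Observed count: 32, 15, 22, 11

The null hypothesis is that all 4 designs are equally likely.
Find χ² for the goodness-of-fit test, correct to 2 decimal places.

12.70

Expected count for each of the 4 categories: 80/4 = 20.
χ² = (32−20)²/20 + (15−20)²/20 + (22−20)²/20 + (11−20)²/20
   = 7.200 + 1.250 + 0.200 + 4.050
Sum = 12.70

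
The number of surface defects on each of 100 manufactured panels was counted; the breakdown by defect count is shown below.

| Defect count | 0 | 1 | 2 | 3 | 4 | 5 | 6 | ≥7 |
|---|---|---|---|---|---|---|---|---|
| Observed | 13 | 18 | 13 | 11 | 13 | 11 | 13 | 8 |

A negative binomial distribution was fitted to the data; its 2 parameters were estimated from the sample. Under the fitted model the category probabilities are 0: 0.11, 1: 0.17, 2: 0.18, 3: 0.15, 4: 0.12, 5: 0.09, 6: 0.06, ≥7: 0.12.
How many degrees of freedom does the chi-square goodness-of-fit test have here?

5

There are k = 8 categories and 2 parameters estimated from the data, so df = 8 − 1 − 2 = 5.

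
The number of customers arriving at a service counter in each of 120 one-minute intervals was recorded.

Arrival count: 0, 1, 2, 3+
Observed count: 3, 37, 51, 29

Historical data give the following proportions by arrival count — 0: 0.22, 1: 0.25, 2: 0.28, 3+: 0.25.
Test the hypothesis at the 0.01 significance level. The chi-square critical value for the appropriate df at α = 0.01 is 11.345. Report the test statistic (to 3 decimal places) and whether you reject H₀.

31.418; reject

Expected counts E_i = n·p_i: 120×0.22 = 26.4, 120×0.25 = 30, 120×0.28 = 33.6, 120×0.25 = 30.
cat         O        E   (O−E)²/E
0           3     26.4    20.7409
1          37       30     1.6333
2          51     33.6     9.0107
3+         29       30     0.0333
Sum = 31.418
df = 3. Since 31.418 > 11.345, we reject H₀.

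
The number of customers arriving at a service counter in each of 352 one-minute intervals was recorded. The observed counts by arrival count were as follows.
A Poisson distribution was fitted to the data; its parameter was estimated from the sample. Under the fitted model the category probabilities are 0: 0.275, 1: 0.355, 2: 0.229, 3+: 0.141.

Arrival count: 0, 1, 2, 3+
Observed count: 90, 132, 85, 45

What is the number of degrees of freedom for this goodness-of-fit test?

2

There are k = 4 categories and 1 parameter estimated from the data, so df = 4 − 1 − 1 = 2.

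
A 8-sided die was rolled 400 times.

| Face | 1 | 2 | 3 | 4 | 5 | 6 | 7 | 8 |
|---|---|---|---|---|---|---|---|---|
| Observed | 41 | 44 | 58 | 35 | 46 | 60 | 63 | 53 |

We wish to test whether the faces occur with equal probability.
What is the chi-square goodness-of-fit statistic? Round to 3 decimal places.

Expected count for each of the 8 categories: 400/8 = 50.
cat         O        E   (O−E)²/E
1          41       50     1.6200
2          44       50     0.7200
3          58       50     1.2800
4          35       50     4.5000
5          46       50     0.3200
6          60       50     2.0000
7          63       50     3.3800
8          53       50     0.1800
Sum = 14.000

14.000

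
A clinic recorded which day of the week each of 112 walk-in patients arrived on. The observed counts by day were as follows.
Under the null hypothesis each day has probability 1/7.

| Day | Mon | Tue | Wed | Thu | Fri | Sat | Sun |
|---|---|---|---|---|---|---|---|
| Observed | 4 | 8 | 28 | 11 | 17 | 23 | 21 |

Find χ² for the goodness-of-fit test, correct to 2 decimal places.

28.25

Expected count for each of the 7 categories: 112/7 = 16.
Mon: (4 − 16)²/16 = 144/16 = 9.000
Tue: (8 − 16)²/16 = 64/16 = 4.000
Wed: (28 − 16)²/16 = 144/16 = 9.000
Thu: (11 − 16)²/16 = 25/16 = 1.563
Fri: (17 − 16)²/16 = 1/16 = 0.063
Sat: (23 − 16)²/16 = 49/16 = 3.063
Sun: (21 − 16)²/16 = 25/16 = 1.563
Sum = 28.25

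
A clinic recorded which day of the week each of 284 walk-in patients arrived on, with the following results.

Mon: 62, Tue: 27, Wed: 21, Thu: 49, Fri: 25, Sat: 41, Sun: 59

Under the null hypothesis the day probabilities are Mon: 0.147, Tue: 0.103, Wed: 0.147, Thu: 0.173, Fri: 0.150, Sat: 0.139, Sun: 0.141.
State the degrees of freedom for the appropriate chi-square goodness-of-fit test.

There are k = 7 categories and no parameters were estimated from the data, so df = 7 − 1 = 6.

6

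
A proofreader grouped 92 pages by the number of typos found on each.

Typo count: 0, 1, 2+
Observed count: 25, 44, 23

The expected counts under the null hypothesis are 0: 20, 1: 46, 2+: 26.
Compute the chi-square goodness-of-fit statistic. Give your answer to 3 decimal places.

0: (25 − 20)²/20 = 25/20 = 1.2500
1: (44 − 46)²/46 = 4/46 = 0.0870
2+: (23 − 26)²/26 = 9/26 = 0.3462
Sum = 1.683

1.683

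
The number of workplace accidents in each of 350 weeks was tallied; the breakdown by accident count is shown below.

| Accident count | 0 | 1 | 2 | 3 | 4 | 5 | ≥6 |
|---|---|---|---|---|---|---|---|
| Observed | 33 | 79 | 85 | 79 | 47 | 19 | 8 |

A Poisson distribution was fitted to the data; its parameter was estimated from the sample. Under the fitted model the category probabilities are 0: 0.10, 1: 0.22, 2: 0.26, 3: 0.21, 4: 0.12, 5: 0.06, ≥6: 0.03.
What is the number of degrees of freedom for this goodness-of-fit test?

5

There are k = 7 categories and 1 parameter estimated from the data, so df = 7 − 1 − 1 = 5.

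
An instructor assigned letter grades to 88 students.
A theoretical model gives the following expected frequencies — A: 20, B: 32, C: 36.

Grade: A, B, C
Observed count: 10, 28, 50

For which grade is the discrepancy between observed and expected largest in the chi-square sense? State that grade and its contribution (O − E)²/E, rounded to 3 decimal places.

C, 5.444

cat         O        E   (O−E)²/E
A          10       20     5.0000
B          28       32     0.5000
C          50       36     5.4444
The largest term is for C: 5.444.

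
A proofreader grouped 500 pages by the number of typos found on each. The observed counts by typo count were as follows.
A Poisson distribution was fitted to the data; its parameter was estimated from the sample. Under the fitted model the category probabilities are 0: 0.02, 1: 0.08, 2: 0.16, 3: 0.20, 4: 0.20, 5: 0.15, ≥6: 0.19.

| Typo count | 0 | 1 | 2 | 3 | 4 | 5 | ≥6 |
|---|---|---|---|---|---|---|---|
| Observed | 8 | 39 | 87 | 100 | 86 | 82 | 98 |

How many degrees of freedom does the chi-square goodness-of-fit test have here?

There are k = 7 categories and 1 parameter estimated from the data, so df = 7 − 1 − 1 = 5.

5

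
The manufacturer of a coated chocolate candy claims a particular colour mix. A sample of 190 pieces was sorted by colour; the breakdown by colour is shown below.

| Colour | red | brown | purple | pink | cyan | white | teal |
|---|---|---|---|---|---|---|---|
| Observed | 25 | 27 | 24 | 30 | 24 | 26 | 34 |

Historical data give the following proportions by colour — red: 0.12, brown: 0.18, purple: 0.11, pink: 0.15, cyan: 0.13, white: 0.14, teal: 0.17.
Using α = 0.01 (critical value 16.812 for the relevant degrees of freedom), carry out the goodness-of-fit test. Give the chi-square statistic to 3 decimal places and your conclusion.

2.390; do not reject

Expected counts E_i = n·p_i: 190×0.12 = 22.8, 190×0.18 = 34.2, 190×0.11 = 20.9, 190×0.15 = 28.5, 190×0.13 = 24.7, 190×0.14 = 26.6, 190×0.17 = 32.3.
cat         O        E   (O−E)²/E
red        25     22.8     0.2123
brown      27     34.2     1.5158
purple     24     20.9     0.4598
pink       30     28.5     0.0789
cyan       24     24.7     0.0198
white      26     26.6     0.0135
teal       34     32.3     0.0895
Sum = 2.390
df = 6. Since 2.390 < 16.812, we do not reject H₀.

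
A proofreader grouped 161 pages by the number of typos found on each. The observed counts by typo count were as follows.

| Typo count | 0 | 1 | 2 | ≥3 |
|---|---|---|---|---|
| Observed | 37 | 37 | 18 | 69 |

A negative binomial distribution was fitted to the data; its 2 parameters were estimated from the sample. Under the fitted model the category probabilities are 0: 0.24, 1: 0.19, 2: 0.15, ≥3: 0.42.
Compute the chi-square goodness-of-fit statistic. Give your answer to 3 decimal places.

Expected counts E_i = n·p_i: 161×0.24 = 38.64, 161×0.19 = 30.59, 161×0.15 = 24.15, 161×0.42 = 67.62.
χ² = (37−38.64)²/38.64 + (37−30.59)²/30.59 + (18−24.15)²/24.15 + (69−67.62)²/67.62
   = 0.0696 + 1.3432 + 1.5661 + 0.0282
Sum = 3.007

3.007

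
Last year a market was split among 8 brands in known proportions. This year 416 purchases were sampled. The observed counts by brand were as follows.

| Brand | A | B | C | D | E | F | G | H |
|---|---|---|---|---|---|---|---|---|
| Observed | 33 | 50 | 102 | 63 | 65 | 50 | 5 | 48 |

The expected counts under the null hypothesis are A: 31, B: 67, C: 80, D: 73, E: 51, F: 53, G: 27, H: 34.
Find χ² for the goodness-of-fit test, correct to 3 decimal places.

χ² = (33−31)²/31 + (50−67)²/67 + (102−80)²/80 + (63−73)²/73 + (65−51)²/51 + (50−53)²/53 + (5−27)²/27 + (48−34)²/34
   = 0.1290 + 4.3134 + 6.0500 + 1.3699 + 3.8431 + 0.1698 + 17.9259 + 5.7647
Sum = 39.566

39.566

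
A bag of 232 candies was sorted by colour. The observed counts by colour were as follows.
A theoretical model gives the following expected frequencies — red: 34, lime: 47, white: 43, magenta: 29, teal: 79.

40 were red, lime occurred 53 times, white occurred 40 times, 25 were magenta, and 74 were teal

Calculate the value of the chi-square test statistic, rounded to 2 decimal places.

2.90

cat          O        E   (O−E)²/E
red         40       34      1.059
lime        53       47      0.766
white       40       43      0.209
magenta     25       29      0.552
teal        74       79      0.316
Sum = 2.90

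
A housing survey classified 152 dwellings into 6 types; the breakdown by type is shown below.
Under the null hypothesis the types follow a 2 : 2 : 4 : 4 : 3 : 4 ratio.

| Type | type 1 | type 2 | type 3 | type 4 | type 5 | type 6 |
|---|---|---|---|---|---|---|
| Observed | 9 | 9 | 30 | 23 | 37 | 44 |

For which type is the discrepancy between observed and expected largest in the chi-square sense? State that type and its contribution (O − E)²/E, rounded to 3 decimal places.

Ratio total = 19. Expected counts: 152×2/19 = 16, 152×2/19 = 16, 152×4/19 = 32, 152×4/19 = 32, 152×3/19 = 24, 152×4/19 = 32.
type 1: (9 − 16)²/16 = 49/16 = 3.0625
type 2: (9 − 16)²/16 = 49/16 = 3.0625
type 3: (30 − 32)²/32 = 4/32 = 0.1250
type 4: (23 − 32)²/32 = 81/32 = 2.5313
type 5: (37 − 24)²/24 = 169/24 = 7.0417
type 6: (44 − 32)²/32 = 144/32 = 4.5000
The largest term is for type 5: 7.042.

type 5, 7.042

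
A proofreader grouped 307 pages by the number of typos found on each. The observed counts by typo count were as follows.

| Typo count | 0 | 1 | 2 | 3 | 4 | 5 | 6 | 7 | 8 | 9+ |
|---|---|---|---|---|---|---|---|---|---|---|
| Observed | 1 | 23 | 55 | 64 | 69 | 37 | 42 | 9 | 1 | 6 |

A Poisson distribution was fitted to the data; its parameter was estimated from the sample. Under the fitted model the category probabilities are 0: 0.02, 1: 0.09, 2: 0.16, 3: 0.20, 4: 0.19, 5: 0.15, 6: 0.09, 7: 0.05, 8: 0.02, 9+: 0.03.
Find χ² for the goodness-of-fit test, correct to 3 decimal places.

25.145

Expected counts E_i = n·p_i: 307×0.02 = 6.14, 307×0.09 = 27.63, 307×0.16 = 49.12, 307×0.20 = 61.4, 307×0.19 = 58.33, 307×0.15 = 46.05, 307×0.09 = 27.63, 307×0.05 = 15.35, 307×0.02 = 6.14, 307×0.03 = 9.21.
cat         O        E   (O−E)²/E
0           1     6.14     4.3029
1          23    27.63     0.7759
2          55    49.12     0.7039
3          64     61.4     0.1101
4          69    58.33     1.9518
5          37    46.05     1.7786
6          42    27.63     7.4736
7           9    15.35     2.6269
8           1     6.14     4.3029
9+          6     9.21     1.1188
Sum = 25.145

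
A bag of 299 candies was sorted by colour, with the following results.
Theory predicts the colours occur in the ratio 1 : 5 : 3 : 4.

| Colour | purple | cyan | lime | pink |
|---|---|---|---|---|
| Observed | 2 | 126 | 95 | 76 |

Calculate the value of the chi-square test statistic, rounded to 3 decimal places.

Ratio total = 13. Expected counts: 299×1/13 = 23, 299×5/13 = 115, 299×3/13 = 69, 299×4/13 = 92.
purple: (2 − 23)²/23 = 441/23 = 19.1739
cyan: (126 − 115)²/115 = 121/115 = 1.0522
lime: (95 − 69)²/69 = 676/69 = 9.7971
pink: (76 − 92)²/92 = 256/92 = 2.7826
Sum = 32.806

32.806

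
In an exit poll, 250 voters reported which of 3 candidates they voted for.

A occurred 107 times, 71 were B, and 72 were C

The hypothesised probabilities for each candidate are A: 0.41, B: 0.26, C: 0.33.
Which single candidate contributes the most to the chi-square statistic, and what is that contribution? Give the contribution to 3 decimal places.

Expected counts E_i = n·p_i: 250×0.41 = 102.5, 250×0.26 = 65, 250×0.33 = 82.5.
A: (107 − 102.5)²/102.5 = 20.25/102.5 = 0.1976
B: (71 − 65)²/65 = 36/65 = 0.5538
C: (72 − 82.5)²/82.5 = 110.25/82.5 = 1.3364
The largest term is for C: 1.336.

C, 1.336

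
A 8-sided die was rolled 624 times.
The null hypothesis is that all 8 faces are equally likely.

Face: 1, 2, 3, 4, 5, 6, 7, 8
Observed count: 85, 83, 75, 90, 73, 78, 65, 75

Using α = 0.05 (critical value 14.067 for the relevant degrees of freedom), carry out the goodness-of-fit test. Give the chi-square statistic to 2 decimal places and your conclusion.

5.51; do not reject

Expected count for each of the 8 categories: 624/8 = 78.
χ² = (85−78)²/78 + (83−78)²/78 + (75−78)²/78 + (90−78)²/78 + (73−78)²/78 + (78−78)²/78 + (65−78)²/78 + (75−78)²/78
   = 0.628 + 0.321 + 0.115 + 1.846 + 0.321 + 0.000 + 2.167 + 0.115
Sum = 5.51
df = 7. Since 5.51 < 14.067, we do not reject H₀.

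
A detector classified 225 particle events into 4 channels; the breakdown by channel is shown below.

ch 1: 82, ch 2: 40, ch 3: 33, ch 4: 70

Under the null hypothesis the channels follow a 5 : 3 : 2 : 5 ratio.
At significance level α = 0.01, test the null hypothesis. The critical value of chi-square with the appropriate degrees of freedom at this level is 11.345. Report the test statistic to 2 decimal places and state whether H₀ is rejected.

1.84; do not reject

Ratio total = 15. Expected counts: 225×5/15 = 75, 225×3/15 = 45, 225×2/15 = 30, 225×5/15 = 75.
ch 1: (82 − 75)²/75 = 49/75 = 0.653
ch 2: (40 − 45)²/45 = 25/45 = 0.556
ch 3: (33 − 30)²/30 = 9/30 = 0.300
ch 4: (70 − 75)²/75 = 25/75 = 0.333
Sum = 1.84
df = 3. Since 1.84 < 11.345, we do not reject H₀.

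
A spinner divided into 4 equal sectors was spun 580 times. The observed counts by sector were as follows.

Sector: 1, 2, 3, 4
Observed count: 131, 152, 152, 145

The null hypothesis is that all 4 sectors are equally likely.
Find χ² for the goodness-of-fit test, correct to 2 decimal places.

2.03

Expected count for each of the 4 categories: 580/4 = 145.
χ² = (131−145)²/145 + (152−145)²/145 + (152−145)²/145 + (145−145)²/145
   = 1.352 + 0.338 + 0.338 + 0.000
Sum = 2.03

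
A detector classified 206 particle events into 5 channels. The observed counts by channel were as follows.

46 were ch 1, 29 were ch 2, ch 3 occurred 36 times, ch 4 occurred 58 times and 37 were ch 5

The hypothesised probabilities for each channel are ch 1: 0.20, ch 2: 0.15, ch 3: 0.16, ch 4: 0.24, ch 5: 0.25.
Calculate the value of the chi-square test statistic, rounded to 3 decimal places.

Expected counts E_i = n·p_i: 206×0.20 = 41.2, 206×0.15 = 30.9, 206×0.16 = 32.96, 206×0.24 = 49.44, 206×0.25 = 51.5.
cat         O        E   (O−E)²/E
ch 1       46     41.2     0.5592
ch 2       29     30.9     0.1168
ch 3       36    32.96     0.2804
ch 4       58    49.44     1.4821
ch 5       37     51.5     4.0825
Sum = 6.521

6.521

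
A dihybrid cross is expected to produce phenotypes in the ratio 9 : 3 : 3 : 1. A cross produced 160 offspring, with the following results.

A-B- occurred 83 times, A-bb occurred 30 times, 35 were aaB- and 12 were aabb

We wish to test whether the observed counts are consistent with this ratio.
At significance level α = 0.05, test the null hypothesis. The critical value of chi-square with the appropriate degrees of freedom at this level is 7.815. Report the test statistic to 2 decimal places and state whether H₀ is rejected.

Ratio total = 16. Expected counts: 160×9/16 = 90, 160×3/16 = 30, 160×3/16 = 30, 160×1/16 = 10.
χ² = (83−90)²/90 + (30−30)²/30 + (35−30)²/30 + (12−10)²/10
   = 0.544 + 0.000 + 0.833 + 0.400
Sum = 1.78
df = 3. Since 1.78 < 7.815, we do not reject H₀.

1.78; do not reject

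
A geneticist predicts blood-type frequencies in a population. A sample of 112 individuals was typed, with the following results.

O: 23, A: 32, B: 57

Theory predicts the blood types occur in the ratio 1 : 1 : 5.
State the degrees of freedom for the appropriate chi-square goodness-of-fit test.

2

There are k = 3 categories and no parameters were estimated from the data, so df = 3 − 1 = 2.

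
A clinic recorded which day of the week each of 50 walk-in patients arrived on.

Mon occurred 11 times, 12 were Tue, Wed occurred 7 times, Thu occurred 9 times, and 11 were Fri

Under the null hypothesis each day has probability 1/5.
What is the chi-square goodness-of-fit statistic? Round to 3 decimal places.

1.600

Expected count for each of the 5 categories: 50/5 = 10.
χ² = (11−10)²/10 + (12−10)²/10 + (7−10)²/10 + (9−10)²/10 + (11−10)²/10
   = 0.1000 + 0.4000 + 0.9000 + 0.1000 + 0.1000
Sum = 1.600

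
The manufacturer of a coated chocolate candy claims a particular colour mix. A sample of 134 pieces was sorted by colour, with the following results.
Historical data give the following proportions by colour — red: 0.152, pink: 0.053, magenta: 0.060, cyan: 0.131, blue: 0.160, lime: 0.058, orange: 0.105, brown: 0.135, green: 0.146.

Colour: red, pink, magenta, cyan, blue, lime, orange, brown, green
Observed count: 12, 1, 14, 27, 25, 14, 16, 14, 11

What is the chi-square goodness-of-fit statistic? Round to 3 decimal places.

28.702

Expected counts E_i = n·p_i: 134×0.152 = 20.368, 134×0.053 = 7.102, 134×0.060 = 8.04, 134×0.131 = 17.554, 134×0.160 = 21.44, 134×0.058 = 7.772, 134×0.105 = 14.07, 134×0.135 = 18.09, 134×0.146 = 19.564.
χ² = (12−20.368)²/20.368 + (1−7.102)²/7.102 + (14−8.04)²/8.04 + (27−17.554)²/17.554 + (25−21.44)²/21.44 + (14−7.772)²/7.772 + (16−14.07)²/14.07 + (14−18.09)²/18.09 + (11−19.564)²/19.564
   = 3.4379 + 5.2428 + 4.4181 + 5.0830 + 0.5911 + 4.9907 + 0.2647 + 0.9247 + 3.7488
Sum = 28.702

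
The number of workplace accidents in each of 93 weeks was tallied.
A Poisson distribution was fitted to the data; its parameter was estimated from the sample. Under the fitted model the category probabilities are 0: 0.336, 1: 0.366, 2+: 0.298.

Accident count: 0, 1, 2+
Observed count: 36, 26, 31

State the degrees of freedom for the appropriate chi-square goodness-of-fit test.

1

There are k = 3 categories and 1 parameter estimated from the data, so df = 3 − 1 − 1 = 1.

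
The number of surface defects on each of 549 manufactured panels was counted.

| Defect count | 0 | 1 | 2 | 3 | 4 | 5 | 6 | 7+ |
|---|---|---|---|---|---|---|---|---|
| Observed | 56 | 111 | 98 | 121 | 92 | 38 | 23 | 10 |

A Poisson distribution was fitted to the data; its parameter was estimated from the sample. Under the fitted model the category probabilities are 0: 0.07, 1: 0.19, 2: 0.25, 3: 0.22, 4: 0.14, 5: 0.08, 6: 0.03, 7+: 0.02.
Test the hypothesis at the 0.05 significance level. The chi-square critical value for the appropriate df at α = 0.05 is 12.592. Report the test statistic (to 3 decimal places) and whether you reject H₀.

Expected counts E_i = n·p_i: 549×0.07 = 38.43, 549×0.19 = 104.31, 549×0.25 = 137.25, 549×0.22 = 120.78, 549×0.14 = 76.86, 549×0.08 = 43.92, 549×0.03 = 16.47, 549×0.02 = 10.98.
0: (56 − 38.43)²/38.43 = 308.7049/38.43 = 8.0329
1: (111 − 104.31)²/104.31 = 44.7561/104.31 = 0.4291
2: (98 − 137.25)²/137.25 = 1540.5625/137.25 = 11.2245
3: (121 − 120.78)²/120.78 = 0.0484/120.78 = 0.0004
4: (92 − 76.86)²/76.86 = 229.2196/76.86 = 2.9823
5: (38 − 43.92)²/43.92 = 35.0464/43.92 = 0.7980
6: (23 − 16.47)²/16.47 = 42.6409/16.47 = 2.5890
7+: (10 − 10.98)²/10.98 = 0.9604/10.98 = 0.0875
Sum = 26.144
df = 6. Since 26.144 > 12.592, we reject H₀.

26.144; reject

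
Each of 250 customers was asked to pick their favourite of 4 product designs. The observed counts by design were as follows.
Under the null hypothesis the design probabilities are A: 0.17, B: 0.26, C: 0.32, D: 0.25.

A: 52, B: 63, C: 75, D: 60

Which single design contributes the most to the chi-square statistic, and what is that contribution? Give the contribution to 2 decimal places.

Expected counts E_i = n·p_i: 250×0.17 = 42.5, 250×0.26 = 65, 250×0.32 = 80, 250×0.25 = 62.5.
cat         O        E   (O−E)²/E
A          52     42.5      2.124
B          63       65      0.062
C          75       80      0.313
D          60     62.5      0.100
The largest term is for A: 2.12.

A, 2.12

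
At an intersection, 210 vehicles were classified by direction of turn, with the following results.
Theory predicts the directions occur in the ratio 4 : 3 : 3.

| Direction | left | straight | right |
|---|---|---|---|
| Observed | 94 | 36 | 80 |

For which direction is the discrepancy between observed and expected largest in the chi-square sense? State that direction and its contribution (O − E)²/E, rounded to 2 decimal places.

straight, 11.57

Ratio total = 10. Expected counts: 210×4/10 = 84, 210×3/10 = 63, 210×3/10 = 63.
χ² = (94−84)²/84 + (36−63)²/63 + (80−63)²/63
   = 1.190 + 11.571 + 4.587
The largest term is for straight: 11.57.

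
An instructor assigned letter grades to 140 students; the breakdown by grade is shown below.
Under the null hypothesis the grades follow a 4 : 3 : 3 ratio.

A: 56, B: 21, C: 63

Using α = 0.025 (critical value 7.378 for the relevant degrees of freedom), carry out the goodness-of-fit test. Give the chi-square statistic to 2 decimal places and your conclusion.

Ratio total = 10. Expected counts: 140×4/10 = 56, 140×3/10 = 42, 140×3/10 = 42.
A: (56 − 56)²/56 = 0/56 = 0.000
B: (21 − 42)²/42 = 441/42 = 10.500
C: (63 − 42)²/42 = 441/42 = 10.500
Sum = 21.00
df = 2. Since 21.00 > 7.378, we reject H₀.

21.00; reject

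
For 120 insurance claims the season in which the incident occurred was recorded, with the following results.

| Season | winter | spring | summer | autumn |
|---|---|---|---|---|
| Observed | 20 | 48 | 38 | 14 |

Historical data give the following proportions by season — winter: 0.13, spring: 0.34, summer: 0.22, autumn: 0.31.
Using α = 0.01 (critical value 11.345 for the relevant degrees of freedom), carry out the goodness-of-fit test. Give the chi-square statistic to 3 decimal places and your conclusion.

Expected counts E_i = n·p_i: 120×0.13 = 15.6, 120×0.34 = 40.8, 120×0.22 = 26.4, 120×0.31 = 37.2.
χ² = (20−15.6)²/15.6 + (48−40.8)²/40.8 + (38−26.4)²/26.4 + (14−37.2)²/37.2
   = 1.2410 + 1.2706 + 5.0970 + 14.4688
Sum = 22.077
df = 3. Since 22.077 > 11.345, we reject H₀.

22.077; reject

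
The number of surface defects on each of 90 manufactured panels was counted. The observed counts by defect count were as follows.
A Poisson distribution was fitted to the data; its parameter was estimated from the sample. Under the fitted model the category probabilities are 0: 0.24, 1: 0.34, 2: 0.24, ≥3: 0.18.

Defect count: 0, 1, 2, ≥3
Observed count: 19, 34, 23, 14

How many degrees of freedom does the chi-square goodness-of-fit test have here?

There are k = 4 categories and 1 parameter estimated from the data, so df = 4 − 1 − 1 = 2.

2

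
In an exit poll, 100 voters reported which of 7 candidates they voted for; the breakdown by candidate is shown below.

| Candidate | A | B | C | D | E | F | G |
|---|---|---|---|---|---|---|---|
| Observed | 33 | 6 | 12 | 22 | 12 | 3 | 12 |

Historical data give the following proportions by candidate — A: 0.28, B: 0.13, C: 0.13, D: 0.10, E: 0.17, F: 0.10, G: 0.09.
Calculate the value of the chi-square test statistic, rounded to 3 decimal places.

26.510

Expected counts E_i = n·p_i: 100×0.28 = 28, 100×0.13 = 13, 100×0.13 = 13, 100×0.10 = 10, 100×0.17 = 17, 100×0.10 = 10, 100×0.09 = 9.
χ² = (33−28)²/28 + (6−13)²/13 + (12−13)²/13 + (22−10)²/10 + (12−17)²/17 + (3−10)²/10 + (12−9)²/9
   = 0.8929 + 3.7692 + 0.0769 + 14.4000 + 1.4706 + 4.9000 + 1.0000
Sum = 26.510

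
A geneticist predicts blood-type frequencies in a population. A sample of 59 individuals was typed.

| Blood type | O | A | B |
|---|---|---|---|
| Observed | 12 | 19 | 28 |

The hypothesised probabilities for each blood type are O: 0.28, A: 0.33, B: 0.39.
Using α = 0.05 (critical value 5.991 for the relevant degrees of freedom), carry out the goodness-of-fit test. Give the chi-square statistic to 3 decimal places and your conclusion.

Expected counts E_i = n·p_i: 59×0.28 = 16.52, 59×0.33 = 19.47, 59×0.39 = 23.01.
χ² = (12−16.52)²/16.52 + (19−19.47)²/19.47 + (28−23.01)²/23.01
   = 1.2367 + 0.0113 + 1.0821
Sum = 2.330
df = 2. Since 2.330 < 5.991, we do not reject H₀.

2.330; do not reject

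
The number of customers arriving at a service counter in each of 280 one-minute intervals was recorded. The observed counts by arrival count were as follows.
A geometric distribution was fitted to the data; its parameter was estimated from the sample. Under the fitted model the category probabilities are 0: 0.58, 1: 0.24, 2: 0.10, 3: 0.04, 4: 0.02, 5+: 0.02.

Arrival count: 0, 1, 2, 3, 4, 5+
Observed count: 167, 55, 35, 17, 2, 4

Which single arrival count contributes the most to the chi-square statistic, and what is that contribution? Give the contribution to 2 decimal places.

Expected counts E_i = n·p_i: 280×0.58 = 162.4, 280×0.24 = 67.2, 280×0.10 = 28, 280×0.04 = 11.2, 280×0.02 = 5.6, 280×0.02 = 5.6.
0: (167 − 162.4)²/162.4 = 21.16/162.4 = 0.130
1: (55 − 67.2)²/67.2 = 148.84/67.2 = 2.215
2: (35 − 28)²/28 = 49/28 = 1.750
3: (17 − 11.2)²/11.2 = 33.64/11.2 = 3.004
4: (2 − 5.6)²/5.6 = 12.96/5.6 = 2.314
5+: (4 − 5.6)²/5.6 = 2.56/5.6 = 0.457
The largest term is for 3: 3.00.

3, 3.00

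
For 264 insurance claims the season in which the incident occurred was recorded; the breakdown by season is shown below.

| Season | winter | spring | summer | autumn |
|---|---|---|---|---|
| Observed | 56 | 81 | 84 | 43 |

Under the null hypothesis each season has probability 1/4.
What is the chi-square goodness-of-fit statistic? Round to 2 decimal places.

17.85

Expected count for each of the 4 categories: 264/4 = 66.
cat         O        E   (O−E)²/E
winter     56       66      1.515
spring     81       66      3.409
summer     84       66      4.909
autumn     43       66      8.015
Sum = 17.85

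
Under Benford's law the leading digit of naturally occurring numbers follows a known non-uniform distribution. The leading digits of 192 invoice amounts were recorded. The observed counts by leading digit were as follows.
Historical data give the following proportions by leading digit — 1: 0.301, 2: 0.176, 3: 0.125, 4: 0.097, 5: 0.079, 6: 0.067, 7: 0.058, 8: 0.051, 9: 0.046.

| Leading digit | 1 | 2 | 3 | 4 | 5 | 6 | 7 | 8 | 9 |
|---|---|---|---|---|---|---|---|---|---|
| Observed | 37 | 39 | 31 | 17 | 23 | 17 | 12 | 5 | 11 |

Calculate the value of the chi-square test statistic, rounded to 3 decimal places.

18.785

Expected counts E_i = n·p_i: 192×0.301 = 57.792, 192×0.176 = 33.792, 192×0.125 = 24, 192×0.097 = 18.624, 192×0.079 = 15.168, 192×0.067 = 12.864, 192×0.058 = 11.136, 192×0.051 = 9.792, 192×0.046 = 8.832.
cat         O        E   (O−E)²/E
1          37   57.792     7.4804
2          39   33.792     0.8027
3          31       24     2.0417
4          17   18.624     0.1416
5          23   15.168     4.0441
6          17   12.864     1.3298
7          12   11.136     0.0670
8           5    9.792     2.3451
9          11    8.832     0.5322
Sum = 18.785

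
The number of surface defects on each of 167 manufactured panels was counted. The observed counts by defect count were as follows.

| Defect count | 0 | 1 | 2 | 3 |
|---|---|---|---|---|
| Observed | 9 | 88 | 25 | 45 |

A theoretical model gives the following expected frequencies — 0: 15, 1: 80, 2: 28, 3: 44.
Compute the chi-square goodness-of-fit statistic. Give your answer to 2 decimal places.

3.54

0: (9 − 15)²/15 = 36/15 = 2.400
1: (88 − 80)²/80 = 64/80 = 0.800
2: (25 − 28)²/28 = 9/28 = 0.321
3: (45 − 44)²/44 = 1/44 = 0.023
Sum = 3.54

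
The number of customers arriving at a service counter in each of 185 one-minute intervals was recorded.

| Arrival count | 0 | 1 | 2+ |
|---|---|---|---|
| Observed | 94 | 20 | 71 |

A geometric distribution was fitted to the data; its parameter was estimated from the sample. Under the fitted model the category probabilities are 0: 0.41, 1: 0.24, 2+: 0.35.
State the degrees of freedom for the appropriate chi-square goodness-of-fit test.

1

There are k = 3 categories and 1 parameter estimated from the data, so df = 3 − 1 − 1 = 1.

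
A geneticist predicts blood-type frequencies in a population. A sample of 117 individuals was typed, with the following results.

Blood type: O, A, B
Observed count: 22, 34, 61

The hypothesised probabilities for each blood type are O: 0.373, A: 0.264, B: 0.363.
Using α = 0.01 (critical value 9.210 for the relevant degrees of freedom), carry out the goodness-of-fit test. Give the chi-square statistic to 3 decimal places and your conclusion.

19.129; reject

Expected counts E_i = n·p_i: 117×0.373 = 43.641, 117×0.264 = 30.888, 117×0.363 = 42.471.
χ² = (22−43.641)²/43.641 + (34−30.888)²/30.888 + (61−42.471)²/42.471
   = 10.7315 + 0.3135 + 8.0837
Sum = 19.129
df = 2. Since 19.129 > 9.210, we reject H₀.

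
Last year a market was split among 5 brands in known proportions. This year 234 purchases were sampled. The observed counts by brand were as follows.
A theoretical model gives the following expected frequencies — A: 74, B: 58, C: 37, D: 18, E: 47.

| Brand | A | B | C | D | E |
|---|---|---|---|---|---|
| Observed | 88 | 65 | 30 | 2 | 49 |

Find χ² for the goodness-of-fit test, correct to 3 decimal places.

χ² = (88−74)²/74 + (65−58)²/58 + (30−37)²/37 + (2−18)²/18 + (49−47)²/47
   = 2.6486 + 0.8448 + 1.3243 + 14.2222 + 0.0851
Sum = 19.125

19.125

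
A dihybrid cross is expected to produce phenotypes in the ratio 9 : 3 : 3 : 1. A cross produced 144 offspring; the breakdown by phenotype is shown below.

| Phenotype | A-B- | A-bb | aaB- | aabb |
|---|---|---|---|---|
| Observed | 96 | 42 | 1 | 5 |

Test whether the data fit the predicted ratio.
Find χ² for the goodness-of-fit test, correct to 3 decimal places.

Ratio total = 16. Expected counts: 144×9/16 = 81, 144×3/16 = 27, 144×3/16 = 27, 144×1/16 = 9.
cat         O        E   (O−E)²/E
A-B-       96       81     2.7778
A-bb       42       27     8.3333
aaB-        1       27    25.0370
aabb        5        9     1.7778
Sum = 37.926

37.926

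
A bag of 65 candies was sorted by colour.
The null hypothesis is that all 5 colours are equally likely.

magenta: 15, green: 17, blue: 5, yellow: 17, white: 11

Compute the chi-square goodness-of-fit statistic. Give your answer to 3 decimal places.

Expected count for each of the 5 categories: 65/5 = 13.
magenta: (15 − 13)²/13 = 4/13 = 0.3077
green: (17 − 13)²/13 = 16/13 = 1.2308
blue: (5 − 13)²/13 = 64/13 = 4.9231
yellow: (17 − 13)²/13 = 16/13 = 1.2308
white: (11 − 13)²/13 = 4/13 = 0.3077
Sum = 8.000

8.000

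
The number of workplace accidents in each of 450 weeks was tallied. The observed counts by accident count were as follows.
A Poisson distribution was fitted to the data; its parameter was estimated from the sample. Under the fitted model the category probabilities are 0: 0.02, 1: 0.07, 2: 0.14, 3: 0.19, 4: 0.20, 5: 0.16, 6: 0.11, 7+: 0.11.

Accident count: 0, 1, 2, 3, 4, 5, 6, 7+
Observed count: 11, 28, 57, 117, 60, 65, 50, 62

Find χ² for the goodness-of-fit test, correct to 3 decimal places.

Expected counts E_i = n·p_i: 450×0.02 = 9, 450×0.07 = 31.5, 450×0.14 = 63, 450×0.19 = 85.5, 450×0.20 = 90, 450×0.16 = 72, 450×0.11 = 49.5, 450×0.11 = 49.5.
0: (11 − 9)²/9 = 4/9 = 0.4444
1: (28 − 31.5)²/31.5 = 12.25/31.5 = 0.3889
2: (57 − 63)²/63 = 36/63 = 0.5714
3: (117 − 85.5)²/85.5 = 992.25/85.5 = 11.6053
4: (60 − 90)²/90 = 900/90 = 10.0000
5: (65 − 72)²/72 = 49/72 = 0.6806
6: (50 − 49.5)²/49.5 = 0.25/49.5 = 0.0051
7+: (62 − 49.5)²/49.5 = 156.25/49.5 = 3.1566
Sum = 26.852

26.852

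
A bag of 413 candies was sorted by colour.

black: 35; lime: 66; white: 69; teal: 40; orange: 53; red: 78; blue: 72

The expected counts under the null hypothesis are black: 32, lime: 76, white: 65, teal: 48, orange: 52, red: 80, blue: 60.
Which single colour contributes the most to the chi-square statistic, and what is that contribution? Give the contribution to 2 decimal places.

cat         O        E   (O−E)²/E
black      35       32      0.281
lime       66       76      1.316
white      69       65      0.246
teal       40       48      1.333
orange     53       52      0.019
red        78       80      0.050
blue       72       60      2.400
The largest term is for blue: 2.40.

blue, 2.40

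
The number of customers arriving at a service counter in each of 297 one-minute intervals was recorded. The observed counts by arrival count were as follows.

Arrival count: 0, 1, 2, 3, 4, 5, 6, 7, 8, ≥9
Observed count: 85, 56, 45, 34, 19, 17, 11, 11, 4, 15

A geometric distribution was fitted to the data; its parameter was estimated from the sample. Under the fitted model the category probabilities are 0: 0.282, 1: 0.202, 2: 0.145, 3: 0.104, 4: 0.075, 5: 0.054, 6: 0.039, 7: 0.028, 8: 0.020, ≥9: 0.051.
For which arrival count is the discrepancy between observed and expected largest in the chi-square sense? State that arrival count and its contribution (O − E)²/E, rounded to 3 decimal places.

Expected counts E_i = n·p_i: 297×0.282 = 83.754, 297×0.202 = 59.994, 297×0.145 = 43.065, 297×0.104 = 30.888, 297×0.075 = 22.275, 297×0.054 = 16.038, 297×0.039 = 11.583, 297×0.028 = 8.316, 297×0.020 = 5.94, 297×0.051 = 15.147.
χ² = (85−83.754)²/83.754 + (56−59.994)²/59.994 + (45−43.065)²/43.065 + (34−30.888)²/30.888 + (19−22.275)²/22.275 + (17−16.038)²/16.038 + (11−11.583)²/11.583 + (11−8.316)²/8.316 + (4−5.94)²/5.94 + (15−15.147)²/15.147
   = 0.0185 + 0.2659 + 0.0869 + 0.3135 + 0.4815 + 0.0577 + 0.0293 + 0.8663 + 0.6336 + 0.0014
The largest term is for 7: 0.866.

7, 0.866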